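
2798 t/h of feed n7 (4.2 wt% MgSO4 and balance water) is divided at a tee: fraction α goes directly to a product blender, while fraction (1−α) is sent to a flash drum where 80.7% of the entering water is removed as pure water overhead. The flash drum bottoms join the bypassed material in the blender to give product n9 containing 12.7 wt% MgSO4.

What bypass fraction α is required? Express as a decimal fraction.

All 2798×0.042 = 117.52 t/h of MgSO4 reaches n9, so n9 = 117.52/0.127 = 925.32 t/h and vapour = 1872.7 t/h.
The evaporator receives (1−α)·2798 of feed at 0.958 water and removes 0.807 of that water:
0.807×0.958×(1−α)×2798 = 1872.7
(1−α) = 1872.7/2163.2 = 0.8657;  α = 0.1343.

0.134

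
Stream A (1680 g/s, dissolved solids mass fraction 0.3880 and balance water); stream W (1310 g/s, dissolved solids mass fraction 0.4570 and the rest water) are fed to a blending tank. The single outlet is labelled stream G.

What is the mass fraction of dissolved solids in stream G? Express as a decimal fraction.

Total flow out = 1680 + 1310 = 2990 g/s.
dissolved solids in = 1680×0.388 + 1310×0.457 = 1250.5 g/s.
dissolved solids mass fraction in G = 1250.5/2990 = 0.4182.

0.4182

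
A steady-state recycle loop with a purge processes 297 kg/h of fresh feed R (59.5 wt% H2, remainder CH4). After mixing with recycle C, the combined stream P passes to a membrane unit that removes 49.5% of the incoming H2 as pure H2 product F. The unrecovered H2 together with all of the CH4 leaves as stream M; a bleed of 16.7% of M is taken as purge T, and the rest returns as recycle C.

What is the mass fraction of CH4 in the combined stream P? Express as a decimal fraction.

CH4 enters only via R and leaves only via the purge: 297×0.405 = 0.167×(CH4 in M), and the membrane unit passes all CH4, so CH4 in P = CH4 in M = 720.27 kg/h.
H2 in P: m_A = 297×0.595 + (1−0.167)·(1−0.495)·m_A, so m_A = 176.72/0.5793 = 305.03 kg/h.
P = 305.03 + 720.27 = 1025.3 kg/h.
CH4 fraction in P = 720.27/1025.3 = 0.702.

0.702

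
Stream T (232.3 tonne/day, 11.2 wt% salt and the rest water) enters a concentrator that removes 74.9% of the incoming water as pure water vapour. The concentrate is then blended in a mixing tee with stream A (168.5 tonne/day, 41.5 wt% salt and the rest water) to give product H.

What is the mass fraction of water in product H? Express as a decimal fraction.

Vapour removed = 0.749×0.888×232.3 = 154.51 tonne/day; concentrate = 77.794 tonne/day.
water reaching the mixer = 51.777 (from concentrate) + 168.5×0.585 = 150.35 tonne/day.
Product flow = 77.794 + 168.5 = 246.29 tonne/day; water fraction = 0.610.

0.610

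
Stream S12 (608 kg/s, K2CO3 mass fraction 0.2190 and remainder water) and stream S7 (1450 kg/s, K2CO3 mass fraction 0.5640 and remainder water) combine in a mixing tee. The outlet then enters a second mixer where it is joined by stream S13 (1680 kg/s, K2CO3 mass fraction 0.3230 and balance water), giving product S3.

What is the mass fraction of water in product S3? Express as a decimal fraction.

Overall, product flow = 3738 kg/s.
water in = 608×0.781 + 1450×0.436 + 1680×0.677 = 2244.4 kg/s.
water fraction in S3 = 0.6004.

0.6004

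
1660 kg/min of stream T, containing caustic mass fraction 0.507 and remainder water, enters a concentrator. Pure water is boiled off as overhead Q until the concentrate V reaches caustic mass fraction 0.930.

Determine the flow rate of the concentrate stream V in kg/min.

caustic is conserved: 1660×0.507 = 841.62 kg/min all reports to the concentrate.
Concentrate = 841.62/(target fraction) = 904.97 kg/min.

905 kg/min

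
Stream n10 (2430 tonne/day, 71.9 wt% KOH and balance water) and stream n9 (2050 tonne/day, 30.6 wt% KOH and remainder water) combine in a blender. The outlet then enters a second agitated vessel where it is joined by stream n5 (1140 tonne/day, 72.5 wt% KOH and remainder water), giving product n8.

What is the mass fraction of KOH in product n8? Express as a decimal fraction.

Overall, product flow = 5620 tonne/day.
KOH in = 2430×0.719 + 2050×0.306 + 1140×0.725 = 3201 tonne/day.
KOH fraction in n8 = 0.570.

0.570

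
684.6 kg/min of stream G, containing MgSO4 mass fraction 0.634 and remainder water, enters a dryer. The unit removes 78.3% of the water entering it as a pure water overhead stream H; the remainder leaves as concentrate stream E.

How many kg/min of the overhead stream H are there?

water entering = 684.6×0.366 = 250.56 kg/min; overhead removed = 0.783×250.56 = 196.19 kg/min.

196.2 kg/min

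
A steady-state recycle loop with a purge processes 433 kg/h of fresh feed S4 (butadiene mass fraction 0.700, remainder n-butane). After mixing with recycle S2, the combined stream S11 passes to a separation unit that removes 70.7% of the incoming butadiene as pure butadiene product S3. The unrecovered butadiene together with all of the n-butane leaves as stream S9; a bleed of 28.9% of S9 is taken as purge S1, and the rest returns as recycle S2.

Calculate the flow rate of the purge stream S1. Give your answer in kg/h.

162.3 kg/h

n-butane enters only via S4 and leaves only via the purge: 433×0.300 = 0.289×(n-butane in S9), and the separation unit passes all n-butane, so n-butane in S11 = n-butane in S9 = 449.48 kg/h.
butadiene in S11: m_A = 433×0.700 + (1−0.289)·(1−0.707)·m_A, so m_A = 303.1/0.7917 = 382.86 kg/h.
S9 = (1−0.707)×382.86 + 449.48 = 561.66 kg/h.
Purge S1 = 0.289×561.66 = 162.32 kg/h.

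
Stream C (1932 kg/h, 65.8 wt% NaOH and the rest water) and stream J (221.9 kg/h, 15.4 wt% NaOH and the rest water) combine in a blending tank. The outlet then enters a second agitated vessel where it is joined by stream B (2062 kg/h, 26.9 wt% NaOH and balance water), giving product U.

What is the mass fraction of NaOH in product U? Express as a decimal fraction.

0.4412

Overall, product flow = 4215.9 kg/h.
NaOH in = 1932×0.658 + 221.9×0.154 + 2062×0.269 = 1860.1 kg/h.
NaOH fraction in U = 0.4412.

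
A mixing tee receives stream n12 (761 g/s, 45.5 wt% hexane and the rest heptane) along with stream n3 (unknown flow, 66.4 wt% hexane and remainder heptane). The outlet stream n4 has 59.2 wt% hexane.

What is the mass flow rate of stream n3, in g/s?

1448 g/s

Let n3 be the unknown flow. Total out = 761 + n3.
hexane balance: 346.25 + 0.664·n3 = 0.592·(761 + n3)
(0.664 − 0.592)·n3 = 0.592×761 − 346.25 = 104.26
n3 = 104.26 / 0.072 = 1448 g/s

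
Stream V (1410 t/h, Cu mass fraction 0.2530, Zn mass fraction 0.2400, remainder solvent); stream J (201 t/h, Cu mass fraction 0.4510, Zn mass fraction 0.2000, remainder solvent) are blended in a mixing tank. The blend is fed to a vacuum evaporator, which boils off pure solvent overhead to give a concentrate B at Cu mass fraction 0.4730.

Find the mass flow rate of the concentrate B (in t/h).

945.8 t/h

Cu entering = 1410×0.253 + 201×0.451 = 447.38 t/h.
All Cu reports to B, so B = 447.38/0.473 = 945.84 t/h.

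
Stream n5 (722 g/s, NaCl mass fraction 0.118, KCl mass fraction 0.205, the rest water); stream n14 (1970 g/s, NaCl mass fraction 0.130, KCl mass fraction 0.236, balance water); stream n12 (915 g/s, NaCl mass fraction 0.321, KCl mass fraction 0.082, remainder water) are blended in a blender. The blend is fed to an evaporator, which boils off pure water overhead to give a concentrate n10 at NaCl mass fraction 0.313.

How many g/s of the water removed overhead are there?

NaCl entering = 722×0.118 + 1970×0.130 + 915×0.321 = 635.01 g/s.
All NaCl reports to n10, so n10 = 635.01/0.313 = 2028.8 g/s.
Total feed = 3607 g/s; overhead = 3607 − 2028.8 = 1578.2 g/s.

1578 g/s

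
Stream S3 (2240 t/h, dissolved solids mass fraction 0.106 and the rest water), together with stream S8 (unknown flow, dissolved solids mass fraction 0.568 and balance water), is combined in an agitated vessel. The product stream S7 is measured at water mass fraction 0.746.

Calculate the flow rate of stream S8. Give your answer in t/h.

Let S8 be the unknown flow. Total out = 2240 + S8.
water balance: 2002.6 + 0.432·S8 = 0.746·(2240 + S8)
(0.432 − 0.746)·S8 = 0.746×2240 − 2002.6 = -331.52
S8 = -331.52 / -0.314 = 1055.8 t/h

1056 t/h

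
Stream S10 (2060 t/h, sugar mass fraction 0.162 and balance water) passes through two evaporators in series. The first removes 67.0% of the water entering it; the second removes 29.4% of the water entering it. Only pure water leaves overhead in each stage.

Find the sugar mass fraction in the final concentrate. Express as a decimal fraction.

0.453

water in feed = 2060×0.838 = 1726.3 t/h.
After stage 1: water left = (1−0.670)×1726.3 = 569.67; stream total = 903.39 t/h.
After stage 2: water left = (1−0.294)×569.67 = 402.19; final concentrate = 735.91 t/h.
sugar fraction = 333.72/735.91 = 0.453.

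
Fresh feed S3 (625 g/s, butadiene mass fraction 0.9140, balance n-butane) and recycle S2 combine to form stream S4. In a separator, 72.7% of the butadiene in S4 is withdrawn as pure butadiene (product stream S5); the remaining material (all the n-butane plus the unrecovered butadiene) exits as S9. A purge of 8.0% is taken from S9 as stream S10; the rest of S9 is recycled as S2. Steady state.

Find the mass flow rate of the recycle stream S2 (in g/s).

n-butane enters only via S3 and leaves only via the purge: 625×0.086 = 0.080×(n-butane in S9), and the separator passes all n-butane, so n-butane in S4 = n-butane in S9 = 671.87 g/s.
butadiene in S4: m_A = 625×0.914 + (1−0.080)·(1−0.727)·m_A, so m_A = 571.25/0.7488 = 762.85 g/s.
S9 = (1−0.727)×762.85 + 671.87 = 880.13 g/s.
Recycle S2 = (1−0.080)×880.13 = 809.72 g/s.

809.7 g/s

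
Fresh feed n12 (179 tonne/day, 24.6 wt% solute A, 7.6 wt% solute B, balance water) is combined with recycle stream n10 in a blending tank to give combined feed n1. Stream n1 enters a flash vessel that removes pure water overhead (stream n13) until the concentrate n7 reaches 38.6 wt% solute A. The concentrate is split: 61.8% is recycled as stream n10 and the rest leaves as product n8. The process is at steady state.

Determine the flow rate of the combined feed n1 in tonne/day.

Overall solute A balance (none leaves overhead): solute A in fresh feed = solute A in product, i.e. 179×0.246 = (1−0.618)·n7·0.386.
n7 = 44.034/(0.386×0.382) = 298.63 tonne/day.
Recycle n10 = 0.618×298.63 = 184.56 tonne/day.
Combined feed n1 = 179 + 184.56 = 363.56 tonne/day.

363.6 tonne/day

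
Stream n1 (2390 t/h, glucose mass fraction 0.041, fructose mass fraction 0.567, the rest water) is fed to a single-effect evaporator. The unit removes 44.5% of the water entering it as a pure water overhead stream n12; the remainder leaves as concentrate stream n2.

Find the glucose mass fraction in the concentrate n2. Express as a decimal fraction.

glucose is not removed: 2390×0.041 = 97.99 t/h of glucose enters n2.
water entering = 2390×0.392 = 936.88 t/h; overhead removed = 0.445×936.88 = 416.91 t/h.
Concentrate = 2390 − 416.91 = 1973.1 t/h.
Mass fraction = 97.99/1973.1 = 0.050.

0.050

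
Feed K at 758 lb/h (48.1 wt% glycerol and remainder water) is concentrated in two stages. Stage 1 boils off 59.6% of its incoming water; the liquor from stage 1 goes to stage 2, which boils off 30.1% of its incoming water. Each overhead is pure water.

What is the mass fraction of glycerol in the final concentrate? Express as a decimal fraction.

0.7665

water in feed = 758×0.519 = 393.4 lb/h.
After stage 1: water left = (1−0.596)×393.4 = 158.93; stream total = 523.53 lb/h.
After stage 2: water left = (1−0.301)×158.93 = 111.1; final concentrate = 475.69 lb/h.
glycerol fraction = 364.6/475.69 = 0.7665.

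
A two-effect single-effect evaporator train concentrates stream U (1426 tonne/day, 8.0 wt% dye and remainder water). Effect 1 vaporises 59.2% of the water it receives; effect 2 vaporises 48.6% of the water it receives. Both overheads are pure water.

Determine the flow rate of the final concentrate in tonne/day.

389.2 tonne/day

water in feed = 1426×0.920 = 1311.9 tonne/day.
After stage 1: water left = (1−0.592)×1311.9 = 535.26; stream total = 649.34 tonne/day.
After stage 2: water left = (1−0.486)×535.26 = 275.13; final concentrate = 389.21 tonne/day.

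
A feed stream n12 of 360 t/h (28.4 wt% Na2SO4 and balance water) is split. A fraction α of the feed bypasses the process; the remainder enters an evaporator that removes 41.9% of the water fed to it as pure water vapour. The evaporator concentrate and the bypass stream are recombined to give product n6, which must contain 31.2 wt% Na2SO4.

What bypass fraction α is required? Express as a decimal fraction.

0.701

All 360×0.284 = 102.24 t/h of Na2SO4 reaches n6, so n6 = 102.24/0.312 = 327.69 t/h and vapour = 32.308 t/h.
The evaporator receives (1−α)·360 of feed at 0.716 water and removes 0.419 of that water:
0.419×0.716×(1−α)×360 = 32.308
(1−α) = 32.308/108 = 0.2991;  α = 0.7009.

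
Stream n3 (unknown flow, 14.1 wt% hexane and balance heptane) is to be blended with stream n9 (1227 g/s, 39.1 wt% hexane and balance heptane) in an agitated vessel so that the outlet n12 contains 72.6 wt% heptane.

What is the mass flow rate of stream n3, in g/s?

1079 g/s

Let n3 be the unknown flow. Total out = 1227 + n3.
heptane balance: 747.24 + 0.859·n3 = 0.726·(1227 + n3)
(0.859 − 0.726)·n3 = 0.726×1227 − 747.24 = 143.56
n3 = 143.56 / 0.133 = 1079.4 g/s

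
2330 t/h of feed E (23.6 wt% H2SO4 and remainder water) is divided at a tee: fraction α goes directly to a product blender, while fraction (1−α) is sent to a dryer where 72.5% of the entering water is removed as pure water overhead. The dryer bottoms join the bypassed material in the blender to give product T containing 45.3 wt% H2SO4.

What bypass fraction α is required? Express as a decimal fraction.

All 2330×0.236 = 549.88 t/h of H2SO4 reaches T, so T = 549.88/0.453 = 1213.9 t/h and vapour = 1116.1 t/h.
The evaporator receives (1−α)·2330 of feed at 0.764 water and removes 0.725 of that water:
0.725×0.764×(1−α)×2330 = 1116.1
(1−α) = 1116.1/1290.6 = 0.8648;  α = 0.1352.

0.135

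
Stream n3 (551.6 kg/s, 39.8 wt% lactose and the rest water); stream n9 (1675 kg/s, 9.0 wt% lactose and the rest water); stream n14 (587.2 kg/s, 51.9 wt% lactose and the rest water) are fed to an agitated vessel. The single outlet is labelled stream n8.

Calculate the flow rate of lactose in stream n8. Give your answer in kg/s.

lactose out = lactose in = 551.6×0.398 + 1675×0.090 + 587.2×0.519 = 675.04 kg/s.

675 kg/s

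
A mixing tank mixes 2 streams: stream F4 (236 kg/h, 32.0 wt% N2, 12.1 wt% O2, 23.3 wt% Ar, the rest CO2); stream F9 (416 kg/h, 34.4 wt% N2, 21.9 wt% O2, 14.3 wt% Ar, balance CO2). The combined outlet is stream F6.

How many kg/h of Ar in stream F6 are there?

114.5 kg/h

Ar out = Ar in = 236×0.233 + 416×0.143 = 114.48 kg/h.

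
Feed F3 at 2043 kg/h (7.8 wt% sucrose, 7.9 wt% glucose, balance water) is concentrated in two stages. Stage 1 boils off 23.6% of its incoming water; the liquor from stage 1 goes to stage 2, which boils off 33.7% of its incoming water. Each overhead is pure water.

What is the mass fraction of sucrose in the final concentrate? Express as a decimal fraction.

water in feed = 2043×0.843 = 1722.2 kg/h.
After stage 1: water left = (1−0.236)×1722.2 = 1315.8; stream total = 1636.5 kg/h.
After stage 2: water left = (1−0.337)×1315.8 = 872.37; final concentrate = 1193.1 kg/h.
sucrose fraction = 159.35/1193.1 = 0.1336.

0.1336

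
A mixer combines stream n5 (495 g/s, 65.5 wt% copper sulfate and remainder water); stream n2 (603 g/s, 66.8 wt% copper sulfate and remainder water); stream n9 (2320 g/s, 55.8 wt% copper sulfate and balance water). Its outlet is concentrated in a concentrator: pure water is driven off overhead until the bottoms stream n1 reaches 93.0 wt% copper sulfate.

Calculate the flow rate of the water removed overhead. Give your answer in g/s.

1244 g/s

copper sulfate entering = 495×0.655 + 603×0.668 + 2320×0.558 = 2021.6 g/s.
All copper sulfate reports to n1, so n1 = 2021.6/0.930 = 2173.8 g/s.
Total feed = 3418 g/s; overhead = 3418 − 2173.8 = 1244.2 g/s.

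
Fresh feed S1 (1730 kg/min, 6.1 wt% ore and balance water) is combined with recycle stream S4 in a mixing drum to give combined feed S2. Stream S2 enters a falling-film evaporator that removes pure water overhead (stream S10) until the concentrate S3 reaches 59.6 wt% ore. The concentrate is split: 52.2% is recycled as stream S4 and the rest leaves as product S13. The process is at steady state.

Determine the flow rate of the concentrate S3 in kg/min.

Overall ore balance (none leaves overhead): ore in fresh feed = ore in product, i.e. 1730×0.061 = (1−0.522)·S3·0.596.
S3 = 105.53/(0.596×0.478) = 370.43 kg/min.

370.4 kg/min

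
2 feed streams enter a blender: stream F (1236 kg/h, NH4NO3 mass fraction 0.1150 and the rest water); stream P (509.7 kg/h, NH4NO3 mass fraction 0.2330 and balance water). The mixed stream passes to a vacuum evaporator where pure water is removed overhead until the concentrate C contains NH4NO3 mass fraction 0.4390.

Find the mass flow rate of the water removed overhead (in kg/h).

1151 kg/h

NH4NO3 entering = 1236×0.115 + 509.7×0.233 = 260.9 kg/h.
All NH4NO3 reports to C, so C = 260.9/0.439 = 594.31 kg/h.
Total feed = 1745.7 kg/h; overhead = 1745.7 − 594.31 = 1151.4 kg/h.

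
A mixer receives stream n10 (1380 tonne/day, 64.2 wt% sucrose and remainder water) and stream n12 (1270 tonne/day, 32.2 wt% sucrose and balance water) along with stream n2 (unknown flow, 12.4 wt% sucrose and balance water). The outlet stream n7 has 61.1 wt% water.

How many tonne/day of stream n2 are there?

Let n2 be the unknown flow. Total out = 2650 + n2.
water balance: 1355.1 + 0.876·n2 = 0.611·(2650 + n2)
(0.876 − 0.611)·n2 = 0.611×2650 − 1355.1 = 264.05
n2 = 264.05 / 0.265 = 996.42 tonne/day

996.4 tonne/day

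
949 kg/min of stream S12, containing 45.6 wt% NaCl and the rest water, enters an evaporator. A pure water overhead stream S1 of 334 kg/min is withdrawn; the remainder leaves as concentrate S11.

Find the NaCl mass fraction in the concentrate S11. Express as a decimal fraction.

0.704

NaCl is not removed: 949×0.456 = 432.74 kg/min of NaCl enters S11.
Concentrate = 949 − 334 = 615 kg/min.
Mass fraction = 432.74/615 = 0.704.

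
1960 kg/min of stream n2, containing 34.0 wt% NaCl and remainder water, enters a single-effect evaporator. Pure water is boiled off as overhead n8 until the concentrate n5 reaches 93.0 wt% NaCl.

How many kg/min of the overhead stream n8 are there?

1243 kg/min

NaCl is conserved: 1960×0.340 = 666.4 kg/min all reports to the concentrate.
Concentrate = 666.4/(target fraction) = 716.56 kg/min.
Overhead = 1960 − 716.56 = 1243.4 kg/min.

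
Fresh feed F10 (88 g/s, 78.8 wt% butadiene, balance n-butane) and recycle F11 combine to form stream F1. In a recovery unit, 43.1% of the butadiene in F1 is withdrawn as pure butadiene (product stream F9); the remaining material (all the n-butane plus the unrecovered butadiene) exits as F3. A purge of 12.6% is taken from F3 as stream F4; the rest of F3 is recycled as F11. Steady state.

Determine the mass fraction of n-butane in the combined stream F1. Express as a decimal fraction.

0.5177

n-butane enters only via F10 and leaves only via the purge: 88×0.212 = 0.126×(n-butane in F3), and the recovery unit passes all n-butane, so n-butane in F1 = n-butane in F3 = 148.06 g/s.
butadiene in F1: m_A = 88×0.788 + (1−0.126)·(1−0.431)·m_A, so m_A = 69.344/0.5027 = 137.94 g/s.
F1 = 137.94 + 148.06 = 286.01 g/s.
n-butane fraction in F1 = 148.06/286.01 = 0.5177.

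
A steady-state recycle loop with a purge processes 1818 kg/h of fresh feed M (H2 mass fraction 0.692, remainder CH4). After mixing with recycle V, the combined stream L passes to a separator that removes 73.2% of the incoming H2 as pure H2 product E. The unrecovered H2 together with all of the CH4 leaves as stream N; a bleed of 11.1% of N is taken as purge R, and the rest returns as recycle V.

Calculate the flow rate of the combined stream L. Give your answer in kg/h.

CH4 enters only via M and leaves only via the purge: 1818×0.308 = 0.111×(CH4 in N), and the separator passes all CH4, so CH4 in L = CH4 in N = 5044.5 kg/h.
H2 in L: m_A = 1818×0.692 + (1−0.111)·(1−0.732)·m_A, so m_A = 1258.1/0.7617 = 1651.5 kg/h.
L = 1651.5 + 5044.5 = 6696.1 kg/h.

6696 kg/h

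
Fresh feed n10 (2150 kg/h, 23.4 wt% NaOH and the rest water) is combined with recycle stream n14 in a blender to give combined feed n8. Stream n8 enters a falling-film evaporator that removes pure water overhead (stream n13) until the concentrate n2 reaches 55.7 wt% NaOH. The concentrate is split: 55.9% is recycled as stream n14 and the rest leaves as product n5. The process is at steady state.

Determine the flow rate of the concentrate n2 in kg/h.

2048 kg/h

Overall NaOH balance (none leaves overhead): NaOH in fresh feed = NaOH in product, i.e. 2150×0.234 = (1−0.559)·n2·0.557.
n2 = 503.1/(0.557×0.441) = 2048.1 kg/h.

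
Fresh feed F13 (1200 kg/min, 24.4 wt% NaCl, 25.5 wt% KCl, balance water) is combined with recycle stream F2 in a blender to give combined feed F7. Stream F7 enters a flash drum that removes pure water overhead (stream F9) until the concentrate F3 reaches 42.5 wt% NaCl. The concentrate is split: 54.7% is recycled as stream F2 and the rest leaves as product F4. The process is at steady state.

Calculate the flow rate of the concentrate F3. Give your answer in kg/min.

1521 kg/min

Overall NaCl balance (none leaves overhead): NaCl in fresh feed = NaCl in product, i.e. 1200×0.244 = (1−0.547)·F3·0.425.
F3 = 292.8/(0.425×0.453) = 1520.8 kg/min.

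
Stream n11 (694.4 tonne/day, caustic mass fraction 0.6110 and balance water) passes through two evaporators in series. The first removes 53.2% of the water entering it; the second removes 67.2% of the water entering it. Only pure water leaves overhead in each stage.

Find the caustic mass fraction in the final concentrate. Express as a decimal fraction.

water in feed = 694.4×0.389 = 270.12 tonne/day.
After stage 1: water left = (1−0.532)×270.12 = 126.42; stream total = 550.7 tonne/day.
After stage 2: water left = (1−0.672)×126.42 = 41.465; final concentrate = 465.74 tonne/day.
caustic fraction = 424.28/465.74 = 0.9110.

0.9110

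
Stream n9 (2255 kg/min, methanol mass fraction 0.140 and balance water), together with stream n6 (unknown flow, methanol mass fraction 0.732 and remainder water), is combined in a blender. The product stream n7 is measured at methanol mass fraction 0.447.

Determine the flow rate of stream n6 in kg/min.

2429 kg/min

Let n6 be the unknown flow. Total out = 2255 + n6.
methanol balance: 315.7 + 0.732·n6 = 0.447·(2255 + n6)
(0.732 − 0.447)·n6 = 0.447×2255 − 315.7 = 692.28
n6 = 692.28 / 0.285 = 2429.1 kg/min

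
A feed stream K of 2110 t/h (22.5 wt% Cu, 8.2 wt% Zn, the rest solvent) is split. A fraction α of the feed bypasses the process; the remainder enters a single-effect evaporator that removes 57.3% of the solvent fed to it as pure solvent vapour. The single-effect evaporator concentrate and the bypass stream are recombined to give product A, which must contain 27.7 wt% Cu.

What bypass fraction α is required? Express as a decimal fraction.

All 2110×0.225 = 474.75 t/h of Cu reaches A, so A = 474.75/0.277 = 1713.9 t/h and vapour = 396.1 t/h.
The evaporator receives (1−α)·2110 of feed at 0.693 solvent and removes 0.573 of that solvent:
0.573×0.693×(1−α)×2110 = 396.1
(1−α) = 396.1/837.86 = 0.4728;  α = 0.5272.

0.527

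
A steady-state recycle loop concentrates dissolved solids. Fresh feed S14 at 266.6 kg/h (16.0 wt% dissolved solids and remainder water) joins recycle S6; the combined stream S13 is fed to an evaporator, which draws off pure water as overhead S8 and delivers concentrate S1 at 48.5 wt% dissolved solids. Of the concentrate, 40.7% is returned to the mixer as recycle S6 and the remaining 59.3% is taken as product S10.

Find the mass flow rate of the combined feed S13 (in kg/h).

327 kg/h

Overall dissolved solids balance (none leaves overhead): dissolved solids in fresh feed = dissolved solids in product, i.e. 266.6×0.160 = (1−0.407)·S1·0.485.
S1 = 42.656/(0.485×0.593) = 148.31 kg/h.
Recycle S6 = 0.407×148.31 = 60.364 kg/h.
Combined feed S13 = 266.6 + 60.364 = 326.96 kg/h.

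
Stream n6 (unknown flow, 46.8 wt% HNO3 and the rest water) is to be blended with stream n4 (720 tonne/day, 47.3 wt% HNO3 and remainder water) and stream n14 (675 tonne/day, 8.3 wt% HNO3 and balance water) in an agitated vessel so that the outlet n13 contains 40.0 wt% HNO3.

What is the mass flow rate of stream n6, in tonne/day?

Let n6 be the unknown flow. Total out = 1395 + n6.
HNO3 balance: 396.59 + 0.468·n6 = 0.400·(1395 + n6)
(0.468 − 0.400)·n6 = 0.400×1395 − 396.59 = 161.41
n6 = 161.41 / 0.068 = 2373.7 tonne/day

2374 tonne/day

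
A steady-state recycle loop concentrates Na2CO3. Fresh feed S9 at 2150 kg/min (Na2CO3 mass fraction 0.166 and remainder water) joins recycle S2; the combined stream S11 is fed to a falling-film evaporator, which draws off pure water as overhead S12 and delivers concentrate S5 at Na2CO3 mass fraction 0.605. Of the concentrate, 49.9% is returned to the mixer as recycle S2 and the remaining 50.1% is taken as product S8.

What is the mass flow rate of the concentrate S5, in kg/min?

1177 kg/min

Overall Na2CO3 balance (none leaves overhead): Na2CO3 in fresh feed = Na2CO3 in product, i.e. 2150×0.166 = (1−0.499)·S5·0.605.
S5 = 356.9/(0.605×0.501) = 1177.5 kg/min.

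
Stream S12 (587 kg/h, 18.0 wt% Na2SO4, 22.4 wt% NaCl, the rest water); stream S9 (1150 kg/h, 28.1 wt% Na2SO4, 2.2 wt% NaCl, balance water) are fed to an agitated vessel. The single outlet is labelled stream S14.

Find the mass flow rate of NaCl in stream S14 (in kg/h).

156.8 kg/h

NaCl out = NaCl in = 587×0.224 + 1150×0.022 = 156.79 kg/h.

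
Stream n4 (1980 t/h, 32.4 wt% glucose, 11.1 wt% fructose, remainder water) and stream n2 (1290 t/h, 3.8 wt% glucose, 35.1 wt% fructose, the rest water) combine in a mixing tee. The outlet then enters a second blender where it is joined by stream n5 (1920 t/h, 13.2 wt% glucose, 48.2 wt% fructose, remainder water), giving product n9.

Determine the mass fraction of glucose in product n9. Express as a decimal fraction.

0.182

Overall, product flow = 5190 t/h.
glucose in = 1980×0.324 + 1290×0.038 + 1920×0.132 = 943.98 t/h.
glucose fraction in n9 = 0.182.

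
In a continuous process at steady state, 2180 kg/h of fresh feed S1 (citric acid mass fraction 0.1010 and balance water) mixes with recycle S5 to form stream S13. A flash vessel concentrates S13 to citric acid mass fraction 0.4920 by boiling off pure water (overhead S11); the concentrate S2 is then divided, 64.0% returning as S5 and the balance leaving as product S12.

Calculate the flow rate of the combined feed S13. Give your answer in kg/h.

Overall citric acid balance (none leaves overhead): citric acid in fresh feed = citric acid in product, i.e. 2180×0.101 = (1−0.640)·S2·0.492.
S2 = 220.18/(0.492×0.360) = 1243.1 kg/h.
Recycle S5 = 0.640×1243.1 = 795.59 kg/h.
Combined feed S13 = 2180 + 795.59 = 2975.6 kg/h.

2976 kg/h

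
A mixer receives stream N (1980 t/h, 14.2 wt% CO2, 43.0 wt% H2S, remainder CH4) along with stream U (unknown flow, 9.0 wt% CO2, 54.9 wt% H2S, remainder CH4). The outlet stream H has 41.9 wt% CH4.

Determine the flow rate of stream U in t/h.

307.2 t/h

Let U be the unknown flow. Total out = 1980 + U.
CH4 balance: 847.44 + 0.361·U = 0.419·(1980 + U)
(0.361 − 0.419)·U = 0.419×1980 − 847.44 = -17.82
U = -17.82 / -0.058 = 307.24 t/h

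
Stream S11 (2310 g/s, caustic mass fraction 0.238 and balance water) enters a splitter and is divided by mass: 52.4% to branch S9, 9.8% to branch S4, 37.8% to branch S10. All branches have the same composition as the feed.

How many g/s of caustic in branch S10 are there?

207.8 g/s

Branch S10 total = 0.378×2310 = 873.18 g/s.
caustic in S10 = 0.238×873.18 = 207.82 g/s.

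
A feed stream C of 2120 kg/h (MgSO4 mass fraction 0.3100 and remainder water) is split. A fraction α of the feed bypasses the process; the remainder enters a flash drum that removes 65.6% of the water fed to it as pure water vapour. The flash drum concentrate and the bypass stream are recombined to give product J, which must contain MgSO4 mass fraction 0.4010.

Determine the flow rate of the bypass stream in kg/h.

All 2120×0.310 = 657.2 kg/h of MgSO4 reaches J, so J = 657.2/0.401 = 1638.9 kg/h and vapour = 481.1 kg/h.
The evaporator receives (1−α)·2120 of feed at 0.690 water and removes 0.656 of that water:
0.656×0.690×(1−α)×2120 = 481.1
(1−α) = 481.1/959.6 = 0.5014;  α = 0.4986.
Bypass flow = 0.4986×2120 = 1057.1 kg/h.

1057 kg/h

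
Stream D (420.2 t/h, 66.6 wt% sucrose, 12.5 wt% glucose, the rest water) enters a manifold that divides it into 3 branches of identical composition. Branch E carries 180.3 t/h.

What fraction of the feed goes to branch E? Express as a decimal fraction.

Fraction to E = 180.3/420.2 = 0.4291.

0.429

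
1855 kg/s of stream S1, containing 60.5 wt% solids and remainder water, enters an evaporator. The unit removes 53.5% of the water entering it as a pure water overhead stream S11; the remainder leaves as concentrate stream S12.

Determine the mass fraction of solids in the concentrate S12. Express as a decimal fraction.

0.7671

solids is not removed: 1855×0.605 = 1122.3 kg/s of solids enters S12.
water entering = 1855×0.395 = 732.73 kg/s; overhead removed = 0.535×732.73 = 392.01 kg/s.
Concentrate = 1855 − 392.01 = 1463 kg/s.
Mass fraction = 1122.3/1463 = 0.7671.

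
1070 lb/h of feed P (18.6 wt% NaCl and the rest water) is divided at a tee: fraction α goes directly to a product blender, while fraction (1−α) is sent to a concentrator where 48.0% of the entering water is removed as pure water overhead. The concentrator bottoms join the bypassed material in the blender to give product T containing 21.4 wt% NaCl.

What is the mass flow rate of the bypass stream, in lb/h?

All 1070×0.186 = 199.02 lb/h of NaCl reaches T, so T = 199.02/0.214 = 930 lb/h and vapour = 140 lb/h.
The evaporator receives (1−α)·1070 of feed at 0.814 water and removes 0.480 of that water:
0.480×0.814×(1−α)×1070 = 140
(1−α) = 140/418.07 = 0.3349;  α = 0.6651.
Bypass flow = 0.6651×1070 = 711.69 lb/h.

711.7 lb/h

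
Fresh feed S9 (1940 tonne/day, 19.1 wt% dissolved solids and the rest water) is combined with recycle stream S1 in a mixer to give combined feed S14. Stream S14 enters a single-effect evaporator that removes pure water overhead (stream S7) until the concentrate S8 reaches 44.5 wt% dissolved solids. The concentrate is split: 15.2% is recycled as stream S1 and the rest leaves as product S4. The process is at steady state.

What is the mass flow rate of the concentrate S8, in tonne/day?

Overall dissolved solids balance (none leaves overhead): dissolved solids in fresh feed = dissolved solids in product, i.e. 1940×0.191 = (1−0.152)·S8·0.445.
S8 = 370.54/(0.445×0.848) = 981.93 tonne/day.

981.9 tonne/day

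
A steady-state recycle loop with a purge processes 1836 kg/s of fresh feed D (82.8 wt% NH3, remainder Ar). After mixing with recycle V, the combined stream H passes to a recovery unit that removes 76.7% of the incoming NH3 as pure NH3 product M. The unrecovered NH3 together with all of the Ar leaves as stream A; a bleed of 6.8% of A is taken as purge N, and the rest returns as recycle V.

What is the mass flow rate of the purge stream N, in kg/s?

Ar enters only via D and leaves only via the purge: 1836×0.172 = 0.068×(Ar in A), and the recovery unit passes all Ar, so Ar in H = Ar in A = 4644 kg/s.
NH3 in H: m_A = 1836×0.828 + (1−0.068)·(1−0.767)·m_A, so m_A = 1520.2/0.7828 = 1941.9 kg/s.
A = (1−0.767)×1941.9 + 4644 = 5096.5 kg/s.
Purge N = 0.068×5096.5 = 346.56 kg/s.

346.6 kg/s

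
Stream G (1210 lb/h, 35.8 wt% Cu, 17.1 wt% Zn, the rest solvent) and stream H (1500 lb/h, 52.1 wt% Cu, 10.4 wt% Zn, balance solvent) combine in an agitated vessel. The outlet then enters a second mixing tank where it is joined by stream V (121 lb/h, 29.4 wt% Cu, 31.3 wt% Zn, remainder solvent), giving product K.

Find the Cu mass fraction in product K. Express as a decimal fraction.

0.442

Overall, product flow = 2831 lb/h.
Cu in = 1210×0.358 + 1500×0.521 + 121×0.294 = 1250.3 lb/h.
Cu fraction in K = 0.442.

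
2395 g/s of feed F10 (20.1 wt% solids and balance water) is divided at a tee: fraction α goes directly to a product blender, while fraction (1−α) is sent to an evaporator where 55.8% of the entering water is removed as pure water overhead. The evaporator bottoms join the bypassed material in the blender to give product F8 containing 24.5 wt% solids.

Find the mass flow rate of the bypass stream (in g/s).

1430 g/s

All 2395×0.201 = 481.4 g/s of solids reaches F8, so F8 = 481.4/0.245 = 1964.9 g/s and vapour = 430.12 g/s.
The evaporator receives (1−α)·2395 of feed at 0.799 water and removes 0.558 of that water:
0.558×0.799×(1−α)×2395 = 430.12
(1−α) = 430.12/1067.8 = 0.4028;  α = 0.5972.
Bypass flow = 0.5972×2395 = 1430.3 g/s.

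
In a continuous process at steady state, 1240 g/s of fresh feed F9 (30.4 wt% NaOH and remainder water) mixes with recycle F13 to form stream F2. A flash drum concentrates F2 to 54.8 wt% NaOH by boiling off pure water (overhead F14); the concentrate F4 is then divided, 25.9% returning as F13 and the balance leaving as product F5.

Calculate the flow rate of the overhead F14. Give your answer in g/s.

Overall NaOH balance (none leaves overhead): NaOH in fresh feed = NaOH in product, i.e. 1240×0.304 = (1−0.259)·F4·0.548.
F4 = 376.96/(0.548×0.741) = 928.32 g/s.
Recycle F13 = 0.259×928.32 = 240.43 g/s.
Combined feed F2 = 1240 + 240.43 = 1480.4 g/s.
Overhead F14 = F2 − F4 = 1480.4 − 928.32 = 552.12 g/s.

552.1 g/s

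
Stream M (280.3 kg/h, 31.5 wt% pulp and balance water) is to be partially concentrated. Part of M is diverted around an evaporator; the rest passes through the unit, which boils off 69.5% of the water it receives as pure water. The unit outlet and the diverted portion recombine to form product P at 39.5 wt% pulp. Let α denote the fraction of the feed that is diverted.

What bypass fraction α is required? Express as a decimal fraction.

All 280.3×0.315 = 88.294 kg/h of pulp reaches P, so P = 88.294/0.395 = 223.53 kg/h and vapour = 56.77 kg/h.
The evaporator receives (1−α)·280.3 of feed at 0.685 water and removes 0.695 of that water:
0.695×0.685×(1−α)×280.3 = 56.77
(1−α) = 56.77/133.44 = 0.4254;  α = 0.5746.

0.575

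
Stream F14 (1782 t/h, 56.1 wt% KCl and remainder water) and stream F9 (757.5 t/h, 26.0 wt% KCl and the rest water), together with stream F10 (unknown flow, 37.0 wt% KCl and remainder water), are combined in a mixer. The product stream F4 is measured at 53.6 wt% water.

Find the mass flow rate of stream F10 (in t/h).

194.9 t/h

Let F10 be the unknown flow. Total out = 2539.5 + F10.
water balance: 1342.8 + 0.630·F10 = 0.536·(2539.5 + F10)
(0.630 − 0.536)·F10 = 0.536×2539.5 − 1342.8 = 18.324
F10 = 18.324 / 0.094 = 194.94 t/h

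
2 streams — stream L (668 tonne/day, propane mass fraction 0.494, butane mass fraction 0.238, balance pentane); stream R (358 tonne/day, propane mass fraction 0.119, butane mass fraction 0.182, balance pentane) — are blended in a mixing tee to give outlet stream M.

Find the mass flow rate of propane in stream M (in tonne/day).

372.6 tonne/day

propane out = propane in = 668×0.494 + 358×0.119 = 372.59 tonne/day.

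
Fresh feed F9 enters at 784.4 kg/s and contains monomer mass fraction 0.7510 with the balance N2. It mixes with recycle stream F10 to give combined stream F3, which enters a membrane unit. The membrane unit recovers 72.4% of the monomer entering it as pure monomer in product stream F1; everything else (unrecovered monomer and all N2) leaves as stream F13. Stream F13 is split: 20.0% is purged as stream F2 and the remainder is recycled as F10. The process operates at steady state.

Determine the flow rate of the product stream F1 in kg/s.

monomer in F3: m_A = 784.4×0.751 + (1−0.200)·(1−0.724)·m_A, so m_A = 589.08/0.7792 = 756.01 kg/s.
Product F1 = 0.724×756.01 = 547.35 kg/s.

547.4 kg/s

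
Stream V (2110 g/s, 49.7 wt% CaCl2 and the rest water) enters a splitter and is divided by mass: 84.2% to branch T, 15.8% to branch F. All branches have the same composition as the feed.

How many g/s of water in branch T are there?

Branch T total = 0.842×2110 = 1776.6 g/s.
water in T = 0.503×1776.6 = 893.64 g/s.

893.6 g/s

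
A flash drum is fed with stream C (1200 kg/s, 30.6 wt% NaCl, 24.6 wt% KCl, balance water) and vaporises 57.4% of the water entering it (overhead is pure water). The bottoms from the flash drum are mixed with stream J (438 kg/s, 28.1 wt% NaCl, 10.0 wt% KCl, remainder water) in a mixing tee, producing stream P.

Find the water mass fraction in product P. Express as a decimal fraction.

Vapour removed = 0.574×0.448×1200 = 308.58 kg/s; concentrate = 891.42 kg/s.
water reaching the mixer = 229.02 (from concentrate) + 438×0.619 = 500.14 kg/s.
Product flow = 891.42 + 438 = 1329.4 kg/s; water fraction = 0.376.

0.376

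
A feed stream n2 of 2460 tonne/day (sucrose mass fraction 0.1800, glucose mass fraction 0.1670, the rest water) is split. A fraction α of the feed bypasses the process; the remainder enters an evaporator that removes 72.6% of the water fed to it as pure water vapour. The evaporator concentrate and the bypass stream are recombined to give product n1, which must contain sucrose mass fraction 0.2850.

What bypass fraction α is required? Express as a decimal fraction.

All 2460×0.180 = 442.8 tonne/day of sucrose reaches n1, so n1 = 442.8/0.285 = 1553.7 tonne/day and vapour = 906.32 tonne/day.
The evaporator receives (1−α)·2460 of feed at 0.653 water and removes 0.726 of that water:
0.726×0.653×(1−α)×2460 = 906.32
(1−α) = 906.32/1166.2 = 0.7771;  α = 0.2229.

0.223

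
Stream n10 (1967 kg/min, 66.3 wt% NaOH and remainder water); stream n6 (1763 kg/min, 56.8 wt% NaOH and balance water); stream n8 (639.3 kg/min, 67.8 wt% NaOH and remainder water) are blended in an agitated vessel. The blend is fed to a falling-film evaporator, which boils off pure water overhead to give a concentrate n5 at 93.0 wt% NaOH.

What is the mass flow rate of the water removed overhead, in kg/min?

NaOH entering = 1967×0.663 + 1763×0.568 + 639.3×0.678 = 2739 kg/min.
All NaOH reports to n5, so n5 = 2739/0.930 = 2945.1 kg/min.
Total feed = 4369.3 kg/min; overhead = 4369.3 − 2945.1 = 1424.2 kg/min.

1424 kg/min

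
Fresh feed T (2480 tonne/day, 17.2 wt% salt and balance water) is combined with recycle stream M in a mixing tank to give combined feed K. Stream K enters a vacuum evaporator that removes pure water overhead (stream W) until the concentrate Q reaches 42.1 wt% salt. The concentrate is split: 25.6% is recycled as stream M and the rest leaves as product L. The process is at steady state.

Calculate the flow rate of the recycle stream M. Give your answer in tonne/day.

348.6 tonne/day

Overall salt balance (none leaves overhead): salt in fresh feed = salt in product, i.e. 2480×0.172 = (1−0.256)·Q·0.421.
Q = 426.56/(0.421×0.744) = 1361.8 tonne/day.
Recycle M = 0.256×1361.8 = 348.63 tonne/day.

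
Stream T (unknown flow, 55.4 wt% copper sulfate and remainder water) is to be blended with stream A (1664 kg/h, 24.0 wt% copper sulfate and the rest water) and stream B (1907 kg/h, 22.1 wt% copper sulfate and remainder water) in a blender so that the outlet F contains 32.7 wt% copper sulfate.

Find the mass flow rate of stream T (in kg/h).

1528 kg/h

Let T be the unknown flow. Total out = 3571 + T.
copper sulfate balance: 820.81 + 0.554·T = 0.327·(3571 + T)
(0.554 − 0.327)·T = 0.327×3571 − 820.81 = 346.91
T = 346.91 / 0.227 = 1528.2 kg/h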